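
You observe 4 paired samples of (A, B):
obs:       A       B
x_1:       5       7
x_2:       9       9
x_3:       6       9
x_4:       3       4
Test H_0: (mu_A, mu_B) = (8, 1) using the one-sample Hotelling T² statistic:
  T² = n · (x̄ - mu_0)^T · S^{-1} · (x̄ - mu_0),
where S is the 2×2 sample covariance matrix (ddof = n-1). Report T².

Step 1 — sample mean vector:
  mean(A) = (5 + 9 + 6 + 3) / 4 = 23/4 = 5.75
  mean(B) = (7 + 9 + 9 + 4) / 4 = 29/4 = 7.25
  x̄ = (5.75, 7.25),  deviation x̄ - mu_0 = (5.75, 7.25) - (8, 1) = (-2.25, 6.25).

Step 2 — sample covariance matrix, S[i,j] = (1/(n-1)) · Σ_k (x_{k,i} - mean_i) · (x_{k,j} - mean_j), divisor n-1 = 3:
  S[A,A] = ((-0.75)·(-0.75) + (3.25)·(3.25) + (0.25)·(0.25) + (-2.75)·(-2.75)) / 3 = 18.75/3 = 6.25
  S[A,B] = ((-0.75)·(-0.25) + (3.25)·(1.75) + (0.25)·(1.75) + (-2.75)·(-3.25)) / 3 = 15.25/3 = 5.0833
  S[B,B] = ((-0.25)·(-0.25) + (1.75)·(1.75) + (1.75)·(1.75) + (-3.25)·(-3.25)) / 3 = 16.75/3 = 5.5833
  S = [[6.25, 5.0833],
 [5.0833, 5.5833]].

Step 3 — invert S. det(S) = 6.25·5.5833 - (5.0833)² = 9.0556.
  S^{-1} = (1/det) · [[d, -b], [-b, a]] = [[0.6166, -0.5613],
 [-0.5613, 0.6902]].

Step 4 — quadratic form (x̄ - mu_0)^T · S^{-1} · (x̄ - mu_0):
  S^{-1} · (x̄ - mu_0) = (-4.8957, 5.5767),
  (x̄ - mu_0)^T · [...] = (-2.25)·(-4.8957) + (6.25)·(5.5767) = 45.8696.

Step 5 — scale by n: T² = 4 · 45.8696 = 183.4785.

T² ≈ 183.4785


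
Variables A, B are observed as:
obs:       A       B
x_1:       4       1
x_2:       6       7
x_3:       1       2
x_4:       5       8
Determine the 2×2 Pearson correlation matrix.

Step 1 — column means:
  mean(A) = (4 + 6 + 1 + 5) / 4 = 16/4 = 4
  mean(B) = (1 + 7 + 2 + 8) / 4 = 18/4 = 4.5

Step 2 — sample variances and covariances s[i,j] = (1/(n-1)) · Σ_k (x_{k,i} - mean_i) · (x_{k,j} - mean_j), with n-1 = 3:
  s[A,A] = ((0)·(0) + (2)·(2) + (-3)·(-3) + (1)·(1)) / 3 = 14/3 = 4.6667
  s[A,B] = ((0)·(-3.5) + (2)·(2.5) + (-3)·(-2.5) + (1)·(3.5)) / 3 = 16/3 = 5.3333
  s[B,B] = ((-3.5)·(-3.5) + (2.5)·(2.5) + (-2.5)·(-2.5) + (3.5)·(3.5)) / 3 = 37/3 = 12.3333
  Sample standard deviations s_i = √(s[i,i]):
  s(A) = √(4.6667) = 2.1602
  s(B) = √(12.3333) = 3.5119

Step 3 — r_{ij} = s_{ij} / (s_i · s_j):
  r[A,A] = 1 (diagonal).
  r[A,B] = 5.3333 / (2.1602 · 3.5119) = 5.3333 / 7.5865 = 0.703
  r[B,B] = 1 (diagonal).

R is symmetric with unit diagonal. Assembling:

R = [[1, 0.703],
 [0.703, 1]]


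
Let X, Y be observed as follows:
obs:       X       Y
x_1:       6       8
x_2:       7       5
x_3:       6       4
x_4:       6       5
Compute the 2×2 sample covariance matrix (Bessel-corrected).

Step 1 — column means:
  mean(X) = (6 + 7 + 6 + 6) / 4 = 25/4 = 6.25
  mean(Y) = (8 + 5 + 4 + 5) / 4 = 22/4 = 5.5

Step 2 — sample covariance S[i,j] = (1/(n-1)) · Σ_k (x_{k,i} - mean_i) · (x_{k,j} - mean_j), with n-1 = 3.
  S[X,X] = ((-0.25)·(-0.25) + (0.75)·(0.75) + (-0.25)·(-0.25) + (-0.25)·(-0.25)) / 3 = 0.75/3 = 0.25
  S[X,Y] = ((-0.25)·(2.5) + (0.75)·(-0.5) + (-0.25)·(-1.5) + (-0.25)·(-0.5)) / 3 = -0.5/3 = -0.1667
  S[Y,Y] = ((2.5)·(2.5) + (-0.5)·(-0.5) + (-1.5)·(-1.5) + (-0.5)·(-0.5)) / 3 = 9/3 = 3

S is symmetric (S[j,i] = S[i,j]). Assembling:

S = [[0.25, -0.1667],
 [-0.1667, 3]]


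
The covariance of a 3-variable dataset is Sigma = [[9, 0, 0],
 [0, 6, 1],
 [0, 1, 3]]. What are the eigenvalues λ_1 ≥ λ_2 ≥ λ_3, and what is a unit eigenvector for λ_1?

Step 1 — characteristic polynomial p(λ) = det(λI - Sigma) = λ³ - tr·λ² + c_1·λ - det, where tr = trace, c_1 = sum of the principal 2×2 minors, det = det(Sigma):
  tr = 9 + 6 + 3 = 18,
  c_1 = (9·6 - (0)²) + (9·3 - (0)²) + (6·3 - (1)²) = 54 + 27 + 17 = 98,
  det = 9·(6·3 - (1)²) - (0)·((0)·3 - (1)·(0)) + (0)·((0)·(1) - 6·(0)) = 9·(17) - (0)·(0) + (0)·(0) = 153.
  So p(λ) = λ³ - 18λ² + 98λ - 153.
Step 2 — look for an integer root (rational root theorem: any rational root is an integer divisor of 153). Testing λ = 9:
  p(9) = 729 - 1458 + 882 - 153 = 0  ✓
  Dividing out (λ - 9): p(λ) = (λ - 9)(λ² - 9λ + 17).
Step 3 — remaining eigenvalues from the quadratic λ² - 9λ + 17 = 0:
  Δ = 9² - 4·17 = 81 - 68 = 13,  λ = (9 ± √13)/2 = (9 ± 3.6056)/2 ≈ 6.3028 or 2.6972.
  Sorted: λ_1 = 9,  λ_2 = 6.3028,  λ_3 = 2.6972  (check: sum = 18 = tr ✓).

Step 4 — unit eigenvector for λ_1 = 9: v spans the null space of (Sigma - λ_1 I), whose rows are
  r_1 = (0, 0, 0),  r_2 = (0, -3, 1),  r_3 = (0, 1, -6).
  v is orthogonal to every row, so take v ∝ r_2 × r_3 = ((-3)·(-6) - (1)·(1), (1)·(0) - (0)·(-6), (0)·(1) - (-3)·(0)) = (17, 0, 0).
  Rescale (divide by 17): u = (1, 0, 0).
  ||u|| = √((1)² + (0)² + (0)²) = √(1) = 1,  v_1 = u/||u|| ≈ (1, 0, 0) (||v_1|| = 1).

λ_1 = 9,  λ_2 = 6.3028,  λ_3 = 2.6972;  v_1 ≈ (1, 0, 0)


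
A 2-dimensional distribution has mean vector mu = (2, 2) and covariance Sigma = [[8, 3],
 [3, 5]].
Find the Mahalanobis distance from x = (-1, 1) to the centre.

Step 1 — centre the observation: (x - mu) = (-3, -1).

Step 2 — invert Sigma. det(Sigma) = 8·5 - (3)² = 31.
  Sigma^{-1} = (1/det) · [[d, -b], [-b, a]] = [[0.1613, -0.0968],
 [-0.0968, 0.2581]].

Step 3 — form the quadratic (x - mu)^T · Sigma^{-1} · (x - mu):
  Sigma^{-1} · (x - mu) = (-0.3871, 0.0323).
  (x - mu)^T · [Sigma^{-1} · (x - mu)] = (-3)·(-0.3871) + (-1)·(0.0323) = 1.129.

Step 4 — take square root: d = √(1.129) ≈ 1.0626.

d(x, mu) = √(1.129) ≈ 1.0626


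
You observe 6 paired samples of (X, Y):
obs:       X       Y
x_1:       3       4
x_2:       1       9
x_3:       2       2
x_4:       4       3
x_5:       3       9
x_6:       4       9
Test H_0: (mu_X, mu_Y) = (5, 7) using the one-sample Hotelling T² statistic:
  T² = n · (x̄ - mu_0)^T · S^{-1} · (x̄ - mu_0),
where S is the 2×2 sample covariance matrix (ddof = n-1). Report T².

Step 1 — sample mean vector:
  mean(X) = (3 + 1 + 2 + 4 + 3 + 4) / 6 = 17/6 = 2.8333
  mean(Y) = (4 + 9 + 2 + 3 + 9 + 9) / 6 = 36/6 = 6
  x̄ = (2.8333, 6),  deviation x̄ - mu_0 = (2.8333, 6) - (5, 7) = (-2.1667, -1).

Step 2 — sample covariance matrix, S[i,j] = (1/(n-1)) · Σ_k (x_{k,i} - mean_i) · (x_{k,j} - mean_j), divisor n-1 = 5:
  S[X,X] = ((0.1667)·(0.1667) + (-1.8333)·(-1.8333) + (-0.8333)·(-0.8333) + (1.1667)·(1.1667) + (0.1667)·(0.1667) + (1.1667)·(1.1667)) / 5 = 6.8333/5 = 1.3667
  S[X,Y] = ((0.1667)·(-2) + (-1.8333)·(3) + (-0.8333)·(-4) + (1.1667)·(-3) + (0.1667)·(3) + (1.1667)·(3)) / 5 = -2/5 = -0.4
  S[Y,Y] = ((-2)·(-2) + (3)·(3) + (-4)·(-4) + (-3)·(-3) + (3)·(3) + (3)·(3)) / 5 = 56/5 = 11.2
  S = [[1.3667, -0.4],
 [-0.4, 11.2]].

Step 3 — invert S. det(S) = 1.3667·11.2 - (-0.4)² = 15.1467.
  S^{-1} = (1/det) · [[d, -b], [-b, a]] = [[0.7394, 0.0264],
 [0.0264, 0.0902]].

Step 4 — quadratic form (x̄ - mu_0)^T · S^{-1} · (x̄ - mu_0):
  S^{-1} · (x̄ - mu_0) = (-1.6285, -0.1474),
  (x̄ - mu_0)^T · [...] = (-2.1667)·(-1.6285) + (-1)·(-0.1474) = 3.6759.

Step 5 — scale by n: T² = 6 · 3.6759 = 22.0555.

T² ≈ 22.0555


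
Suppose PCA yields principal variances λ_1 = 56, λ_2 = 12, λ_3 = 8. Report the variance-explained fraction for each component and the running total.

Step 1 — total variance = trace(Sigma) = Σ λ_i = 56 + 12 + 8 = 76.

Step 2 — fraction explained by component i = λ_i / Σ λ:
  PC1: 56/76 = 0.7368
  PC2: 12/76 = 0.1579
  PC3: 8/76 = 0.1053

Step 3 — cumulative fraction after k components = (λ_1 + ... + λ_k) / Σ λ:
  k = 1: 56/76 = 0.7368
  k = 2: (56 + 12)/76 = 68/76 = 0.8947
  k = 3: (56 + 12 + 8)/76 = 76/76 = 1

Summary (fraction, with percent):

explained: PC1 0.7368 (73.68%), PC2 0.1579 (15.79%), PC3 0.1053 (10.53%);  cumulative: 0.7368, 0.8947, 1


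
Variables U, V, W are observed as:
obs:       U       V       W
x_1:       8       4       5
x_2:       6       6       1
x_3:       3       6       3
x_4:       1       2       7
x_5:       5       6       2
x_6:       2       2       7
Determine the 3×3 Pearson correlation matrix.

Step 1 — column means:
  mean(U) = (8 + 6 + 3 + 1 + 5 + 2) / 6 = 25/6 = 4.1667
  mean(V) = (4 + 6 + 6 + 2 + 6 + 2) / 6 = 26/6 = 4.3333
  mean(W) = (5 + 1 + 3 + 7 + 2 + 7) / 6 = 25/6 = 4.1667

Step 2 — sample variances and covariances s[i,j] = (1/(n-1)) · Σ_k (x_{k,i} - mean_i) · (x_{k,j} - mean_j), with n-1 = 5:
  s[U,U] = ((3.8333)·(3.8333) + (1.8333)·(1.8333) + (-1.1667)·(-1.1667) + (-3.1667)·(-3.1667) + (0.8333)·(0.8333) + (-2.1667)·(-2.1667)) / 5 = 34.8333/5 = 6.9667
  s[U,V] = ((3.8333)·(-0.3333) + (1.8333)·(1.6667) + (-1.1667)·(1.6667) + (-3.1667)·(-2.3333) + (0.8333)·(1.6667) + (-2.1667)·(-2.3333)) / 5 = 13.6667/5 = 2.7333
  s[U,W] = ((3.8333)·(0.8333) + (1.8333)·(-3.1667) + (-1.1667)·(-1.1667) + (-3.1667)·(2.8333) + (0.8333)·(-2.1667) + (-2.1667)·(2.8333)) / 5 = -18.1667/5 = -3.6333
  s[V,V] = ((-0.3333)·(-0.3333) + (1.6667)·(1.6667) + (1.6667)·(1.6667) + (-2.3333)·(-2.3333) + (1.6667)·(1.6667) + (-2.3333)·(-2.3333)) / 5 = 19.3333/5 = 3.8667
  s[V,W] = ((-0.3333)·(0.8333) + (1.6667)·(-3.1667) + (1.6667)·(-1.1667) + (-2.3333)·(2.8333) + (1.6667)·(-2.1667) + (-2.3333)·(2.8333)) / 5 = -24.3333/5 = -4.8667
  s[W,W] = ((0.8333)·(0.8333) + (-3.1667)·(-3.1667) + (-1.1667)·(-1.1667) + (2.8333)·(2.8333) + (-2.1667)·(-2.1667) + (2.8333)·(2.8333)) / 5 = 32.8333/5 = 6.5667
  Sample standard deviations s_i = √(s[i,i]):
  s(U) = √(6.9667) = 2.6394
  s(V) = √(3.8667) = 1.9664
  s(W) = √(6.5667) = 2.5626

Step 3 — r_{ij} = s_{ij} / (s_i · s_j):
  r[U,U] = 1 (diagonal).
  r[U,V] = 2.7333 / (2.6394 · 1.9664) = 2.7333 / 5.1902 = 0.5266
  r[U,W] = -3.6333 / (2.6394 · 2.5626) = -3.6333 / 6.7637 = -0.5372
  r[V,V] = 1 (diagonal).
  r[V,W] = -4.8667 / (1.9664 · 2.5626) = -4.8667 / 5.039 = -0.9658
  r[W,W] = 1 (diagonal).

R is symmetric with unit diagonal. Assembling:

R = [[1, 0.5266, -0.5372],
 [0.5266, 1, -0.9658],
 [-0.5372, -0.9658, 1]]


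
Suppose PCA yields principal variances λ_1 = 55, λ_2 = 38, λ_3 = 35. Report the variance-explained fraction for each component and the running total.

Step 1 — total variance = trace(Sigma) = Σ λ_i = 55 + 38 + 35 = 128.

Step 2 — fraction explained by component i = λ_i / Σ λ:
  PC1: 55/128 = 0.4297
  PC2: 38/128 = 0.2969
  PC3: 35/128 = 0.2734

Step 3 — cumulative fraction after k components = (λ_1 + ... + λ_k) / Σ λ:
  k = 1: 55/128 = 0.4297
  k = 2: (55 + 38)/128 = 93/128 = 0.7266
  k = 3: (55 + 38 + 35)/128 = 128/128 = 1

Summary (fraction, with percent):

explained: PC1 0.4297 (42.97%), PC2 0.2969 (29.69%), PC3 0.2734 (27.34%);  cumulative: 0.4297, 0.7266, 1


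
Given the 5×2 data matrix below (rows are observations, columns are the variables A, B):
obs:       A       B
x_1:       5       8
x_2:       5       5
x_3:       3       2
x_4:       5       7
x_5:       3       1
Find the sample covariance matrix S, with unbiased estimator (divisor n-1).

Step 1 — column means:
  mean(A) = (5 + 5 + 3 + 5 + 3) / 5 = 21/5 = 4.2
  mean(B) = (8 + 5 + 2 + 7 + 1) / 5 = 23/5 = 4.6

Step 2 — sample covariance S[i,j] = (1/(n-1)) · Σ_k (x_{k,i} - mean_i) · (x_{k,j} - mean_j), with n-1 = 4.
  S[A,A] = ((0.8)·(0.8) + (0.8)·(0.8) + (-1.2)·(-1.2) + (0.8)·(0.8) + (-1.2)·(-1.2)) / 4 = 4.8/4 = 1.2
  S[A,B] = ((0.8)·(3.4) + (0.8)·(0.4) + (-1.2)·(-2.6) + (0.8)·(2.4) + (-1.2)·(-3.6)) / 4 = 12.4/4 = 3.1
  S[B,B] = ((3.4)·(3.4) + (0.4)·(0.4) + (-2.6)·(-2.6) + (2.4)·(2.4) + (-3.6)·(-3.6)) / 4 = 37.2/4 = 9.3

S is symmetric (S[j,i] = S[i,j]). Assembling:

S = [[1.2, 3.1],
 [3.1, 9.3]]


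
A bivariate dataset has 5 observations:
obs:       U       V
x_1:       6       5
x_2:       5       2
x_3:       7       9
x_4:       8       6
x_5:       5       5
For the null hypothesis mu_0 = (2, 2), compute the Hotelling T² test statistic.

Step 1 — sample mean vector:
  mean(U) = (6 + 5 + 7 + 8 + 5) / 5 = 31/5 = 6.2
  mean(V) = (5 + 2 + 9 + 6 + 5) / 5 = 27/5 = 5.4
  x̄ = (6.2, 5.4),  deviation x̄ - mu_0 = (6.2, 5.4) - (2, 2) = (4.2, 3.4).

Step 2 — sample covariance matrix, S[i,j] = (1/(n-1)) · Σ_k (x_{k,i} - mean_i) · (x_{k,j} - mean_j), divisor n-1 = 4:
  S[U,U] = ((-0.2)·(-0.2) + (-1.2)·(-1.2) + (0.8)·(0.8) + (1.8)·(1.8) + (-1.2)·(-1.2)) / 4 = 6.8/4 = 1.7
  S[U,V] = ((-0.2)·(-0.4) + (-1.2)·(-3.4) + (0.8)·(3.6) + (1.8)·(0.6) + (-1.2)·(-0.4)) / 4 = 8.6/4 = 2.15
  S[V,V] = ((-0.4)·(-0.4) + (-3.4)·(-3.4) + (3.6)·(3.6) + (0.6)·(0.6) + (-0.4)·(-0.4)) / 4 = 25.2/4 = 6.3
  S = [[1.7, 2.15],
 [2.15, 6.3]].

Step 3 — invert S. det(S) = 1.7·6.3 - (2.15)² = 6.0875.
  S^{-1} = (1/det) · [[d, -b], [-b, a]] = [[1.0349, -0.3532],
 [-0.3532, 0.2793]].

Step 4 — quadratic form (x̄ - mu_0)^T · S^{-1} · (x̄ - mu_0):
  S^{-1} · (x̄ - mu_0) = (3.1458, -0.5339),
  (x̄ - mu_0)^T · [...] = (4.2)·(3.1458) + (3.4)·(-0.5339) = 11.3971.

Step 5 — scale by n: T² = 5 · 11.3971 = 56.9856.

T² ≈ 56.9856


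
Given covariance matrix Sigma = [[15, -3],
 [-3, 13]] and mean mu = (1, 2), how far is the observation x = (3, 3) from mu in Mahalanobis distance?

Step 1 — centre the observation: (x - mu) = (2, 1).

Step 2 — invert Sigma. det(Sigma) = 15·13 - (-3)² = 186.
  Sigma^{-1} = (1/det) · [[d, -b], [-b, a]] = [[0.0699, 0.0161],
 [0.0161, 0.0806]].

Step 3 — form the quadratic (x - mu)^T · Sigma^{-1} · (x - mu):
  Sigma^{-1} · (x - mu) = (0.1559, 0.1129).
  (x - mu)^T · [Sigma^{-1} · (x - mu)] = (2)·(0.1559) + (1)·(0.1129) = 0.4247.

Step 4 — take square root: d = √(0.4247) ≈ 0.6517.

d(x, mu) = √(0.4247) ≈ 0.6517


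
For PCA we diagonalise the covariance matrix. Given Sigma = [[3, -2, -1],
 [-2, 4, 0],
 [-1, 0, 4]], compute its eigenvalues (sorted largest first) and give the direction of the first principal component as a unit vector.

Step 1 — characteristic polynomial p(λ) = det(λI - Sigma) = λ³ - tr·λ² + c_1·λ - det, where tr = trace, c_1 = sum of the principal 2×2 minors, det = det(Sigma):
  tr = 3 + 4 + 4 = 11,
  c_1 = (3·4 - (-2)²) + (3·4 - (-1)²) + (4·4 - (0)²) = 8 + 11 + 16 = 35,
  det = 3·(4·4 - (0)²) - (-2)·((-2)·4 - (0)·(-1)) + (-1)·((-2)·(0) - 4·(-1)) = 3·(16) - (-2)·(-8) + (-1)·(4) = 28.
  So p(λ) = λ³ - 11λ² + 35λ - 28.
Step 2 — look for an integer root (rational root theorem: any rational root is an integer divisor of 28). Testing λ = 4:
  p(4) = 64 - 176 + 140 - 28 = 0  ✓
  Dividing out (λ - 4): p(λ) = (λ - 4)(λ² - 7λ + 7).
Step 3 — remaining eigenvalues from the quadratic λ² - 7λ + 7 = 0:
  Δ = 7² - 4·7 = 49 - 28 = 21,  λ = (7 ± √21)/2 = (7 ± 4.5826)/2 ≈ 5.7913 or 1.2087.
  Sorted: λ_1 = 5.7913,  λ_2 = 4,  λ_3 = 1.2087  (check: sum = 11 = tr ✓).

Step 4 — unit eigenvector for λ_1 ≈ 5.7913: v spans the null space of (Sigma - λ_1 I), whose rows are
  r_1 = (-2.7913, -2, -1),  r_2 = (-2, -1.7913, 0),  r_3 = (-1, 0, -1.7913).
  v is orthogonal to every row, so take v ∝ r_1 × r_2 = ((-2)·(0) - (-1)·(-1.7913), (-1)·(-2) - (-2.7913)·(0), (-2.7913)·(-1.7913) - (-2)·(-2)) ≈ (-1.7913, 2, 1).
  Rescale (multiply by -1 so the first nonzero entry is positive): u = (1.7913, -2, -1).
  ||u|| = √((1.7913)² + (-2)² + (-1)²) = √(8.2087) ≈ 2.8651,  v_1 = u/||u|| ≈ (0.6252, -0.6981, -0.349) (||v_1|| = 1).

λ_1 = 5.7913,  λ_2 = 4,  λ_3 = 1.2087;  v_1 ≈ (0.6252, -0.6981, -0.349)


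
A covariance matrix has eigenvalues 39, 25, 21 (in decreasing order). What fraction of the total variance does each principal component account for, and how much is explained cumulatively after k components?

Step 1 — total variance = trace(Sigma) = Σ λ_i = 39 + 25 + 21 = 85.

Step 2 — fraction explained by component i = λ_i / Σ λ:
  PC1: 39/85 = 0.4588
  PC2: 25/85 = 0.2941
  PC3: 21/85 = 0.2471

Step 3 — cumulative fraction after k components = (λ_1 + ... + λ_k) / Σ λ:
  k = 1: 39/85 = 0.4588
  k = 2: (39 + 25)/85 = 64/85 = 0.7529
  k = 3: (39 + 25 + 21)/85 = 85/85 = 1

Summary (fraction, with percent):

explained: PC1 0.4588 (45.88%), PC2 0.2941 (29.41%), PC3 0.2471 (24.71%);  cumulative: 0.4588, 0.7529, 1


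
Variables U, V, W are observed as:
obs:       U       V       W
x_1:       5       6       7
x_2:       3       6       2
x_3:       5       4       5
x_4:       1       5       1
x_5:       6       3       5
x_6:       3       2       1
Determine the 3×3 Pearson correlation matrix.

Step 1 — column means:
  mean(U) = (5 + 3 + 5 + 1 + 6 + 3) / 6 = 23/6 = 3.8333
  mean(V) = (6 + 6 + 4 + 5 + 3 + 2) / 6 = 26/6 = 4.3333
  mean(W) = (7 + 2 + 5 + 1 + 5 + 1) / 6 = 21/6 = 3.5

Step 2 — sample variances and covariances s[i,j] = (1/(n-1)) · Σ_k (x_{k,i} - mean_i) · (x_{k,j} - mean_j), with n-1 = 5:
  s[U,U] = ((1.1667)·(1.1667) + (-0.8333)·(-0.8333) + (1.1667)·(1.1667) + (-2.8333)·(-2.8333) + (2.1667)·(2.1667) + (-0.8333)·(-0.8333)) / 5 = 16.8333/5 = 3.3667
  s[U,V] = ((1.1667)·(1.6667) + (-0.8333)·(1.6667) + (1.1667)·(-0.3333) + (-2.8333)·(0.6667) + (2.1667)·(-1.3333) + (-0.8333)·(-2.3333)) / 5 = -2.6667/5 = -0.5333
  s[U,W] = ((1.1667)·(3.5) + (-0.8333)·(-1.5) + (1.1667)·(1.5) + (-2.8333)·(-2.5) + (2.1667)·(1.5) + (-0.8333)·(-2.5)) / 5 = 19.5/5 = 3.9
  s[V,V] = ((1.6667)·(1.6667) + (1.6667)·(1.6667) + (-0.3333)·(-0.3333) + (0.6667)·(0.6667) + (-1.3333)·(-1.3333) + (-2.3333)·(-2.3333)) / 5 = 13.3333/5 = 2.6667
  s[V,W] = ((1.6667)·(3.5) + (1.6667)·(-1.5) + (-0.3333)·(1.5) + (0.6667)·(-2.5) + (-1.3333)·(1.5) + (-2.3333)·(-2.5)) / 5 = 5/5 = 1
  s[W,W] = ((3.5)·(3.5) + (-1.5)·(-1.5) + (1.5)·(1.5) + (-2.5)·(-2.5) + (1.5)·(1.5) + (-2.5)·(-2.5)) / 5 = 31.5/5 = 6.3
  Sample standard deviations s_i = √(s[i,i]):
  s(U) = √(3.3667) = 1.8348
  s(V) = √(2.6667) = 1.633
  s(W) = √(6.3) = 2.51

Step 3 — r_{ij} = s_{ij} / (s_i · s_j):
  r[U,U] = 1 (diagonal).
  r[U,V] = -0.5333 / (1.8348 · 1.633) = -0.5333 / 2.9963 = -0.178
  r[U,W] = 3.9 / (1.8348 · 2.51) = 3.9 / 4.6054 = 0.8468
  r[V,V] = 1 (diagonal).
  r[V,W] = 1 / (1.633 · 2.51) = 1 / 4.0988 = 0.244
  r[W,W] = 1 (diagonal).

R is symmetric with unit diagonal. Assembling:

R = [[1, -0.178, 0.8468],
 [-0.178, 1, 0.244],
 [0.8468, 0.244, 1]]


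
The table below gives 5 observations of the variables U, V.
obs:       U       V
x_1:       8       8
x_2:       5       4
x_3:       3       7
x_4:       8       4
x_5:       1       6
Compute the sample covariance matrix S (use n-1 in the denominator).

Step 1 — column means:
  mean(U) = (8 + 5 + 3 + 8 + 1) / 5 = 25/5 = 5
  mean(V) = (8 + 4 + 7 + 4 + 6) / 5 = 29/5 = 5.8

Step 2 — sample covariance S[i,j] = (1/(n-1)) · Σ_k (x_{k,i} - mean_i) · (x_{k,j} - mean_j), with n-1 = 4.
  S[U,U] = ((3)·(3) + (0)·(0) + (-2)·(-2) + (3)·(3) + (-4)·(-4)) / 4 = 38/4 = 9.5
  S[U,V] = ((3)·(2.2) + (0)·(-1.8) + (-2)·(1.2) + (3)·(-1.8) + (-4)·(0.2)) / 4 = -2/4 = -0.5
  S[V,V] = ((2.2)·(2.2) + (-1.8)·(-1.8) + (1.2)·(1.2) + (-1.8)·(-1.8) + (0.2)·(0.2)) / 4 = 12.8/4 = 3.2

S is symmetric (S[j,i] = S[i,j]). Assembling:

S = [[9.5, -0.5],
 [-0.5, 3.2]]


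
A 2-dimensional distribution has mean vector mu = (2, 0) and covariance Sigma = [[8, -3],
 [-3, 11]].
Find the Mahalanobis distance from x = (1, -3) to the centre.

Step 1 — centre the observation: (x - mu) = (-1, -3).

Step 2 — invert Sigma. det(Sigma) = 8·11 - (-3)² = 79.
  Sigma^{-1} = (1/det) · [[d, -b], [-b, a]] = [[0.1392, 0.038],
 [0.038, 0.1013]].

Step 3 — form the quadratic (x - mu)^T · Sigma^{-1} · (x - mu):
  Sigma^{-1} · (x - mu) = (-0.2532, -0.3418).
  (x - mu)^T · [Sigma^{-1} · (x - mu)] = (-1)·(-0.2532) + (-3)·(-0.3418) = 1.2785.

Step 4 — take square root: d = √(1.2785) ≈ 1.1307.

d(x, mu) = √(1.2785) ≈ 1.1307


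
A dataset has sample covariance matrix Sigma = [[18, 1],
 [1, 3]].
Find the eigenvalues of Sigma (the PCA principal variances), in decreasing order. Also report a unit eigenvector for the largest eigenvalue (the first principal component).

Step 1 — characteristic polynomial of 2×2 Sigma:
  det(Sigma - λI) = λ² - trace · λ + det = 0.
  trace = 18 + 3 = 21, det = 18·3 - (1)² = 53.
Step 2 — discriminant:
  Δ = trace² - 4·det = 441 - 212 = 229.
Step 3 — eigenvalues:
  λ = (trace ± √Δ)/2 = (21 ± 15.1327)/2,
  λ_1 = 18.0664,  λ_2 = 2.9336.

Step 4 — unit eigenvector for λ_1: solve (Sigma - λ_1 I)v = 0. First row:
  (18 - 18.0664)·v_x + (1)·v_y = 0, i.e. (-0.0664)·v_x + (1)·v_y = 0,
  so v ∝ (b, λ_1 - a) = (1, 0.0664) = u.
  ||u|| = √((1)² + (0.0664)²) = √(1.0044) ≈ 1.0022,
  v_1 = u/||u|| ≈ (0.9978, 0.0662) (||v_1|| = 1).

λ_1 = 18.0664,  λ_2 = 2.9336;  v_1 ≈ (0.9978, 0.0662)


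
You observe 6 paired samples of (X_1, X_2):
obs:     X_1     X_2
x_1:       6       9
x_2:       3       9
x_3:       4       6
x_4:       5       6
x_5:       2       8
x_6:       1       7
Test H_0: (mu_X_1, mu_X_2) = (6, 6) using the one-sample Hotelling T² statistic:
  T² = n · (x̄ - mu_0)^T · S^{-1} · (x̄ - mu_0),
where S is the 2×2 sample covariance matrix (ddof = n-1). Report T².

Step 1 — sample mean vector:
  mean(X_1) = (6 + 3 + 4 + 5 + 2 + 1) / 6 = 21/6 = 3.5
  mean(X_2) = (9 + 9 + 6 + 6 + 8 + 7) / 6 = 45/6 = 7.5
  x̄ = (3.5, 7.5),  deviation x̄ - mu_0 = (3.5, 7.5) - (6, 6) = (-2.5, 1.5).

Step 2 — sample covariance matrix, S[i,j] = (1/(n-1)) · Σ_k (x_{k,i} - mean_i) · (x_{k,j} - mean_j), divisor n-1 = 5:
  S[X_1,X_1] = ((2.5)·(2.5) + (-0.5)·(-0.5) + (0.5)·(0.5) + (1.5)·(1.5) + (-1.5)·(-1.5) + (-2.5)·(-2.5)) / 5 = 17.5/5 = 3.5
  S[X_1,X_2] = ((2.5)·(1.5) + (-0.5)·(1.5) + (0.5)·(-1.5) + (1.5)·(-1.5) + (-1.5)·(0.5) + (-2.5)·(-0.5)) / 5 = 0.5/5 = 0.1
  S[X_2,X_2] = ((1.5)·(1.5) + (1.5)·(1.5) + (-1.5)·(-1.5) + (-1.5)·(-1.5) + (0.5)·(0.5) + (-0.5)·(-0.5)) / 5 = 9.5/5 = 1.9
  S = [[3.5, 0.1],
 [0.1, 1.9]].

Step 3 — invert S. det(S) = 3.5·1.9 - (0.1)² = 6.64.
  S^{-1} = (1/det) · [[d, -b], [-b, a]] = [[0.2861, -0.0151],
 [-0.0151, 0.5271]].

Step 4 — quadratic form (x̄ - mu_0)^T · S^{-1} · (x̄ - mu_0):
  S^{-1} · (x̄ - mu_0) = (-0.738, 0.8283),
  (x̄ - mu_0)^T · [...] = (-2.5)·(-0.738) + (1.5)·(0.8283) = 3.0873.

Step 5 — scale by n: T² = 6 · 3.0873 = 18.5241.

T² ≈ 18.5241


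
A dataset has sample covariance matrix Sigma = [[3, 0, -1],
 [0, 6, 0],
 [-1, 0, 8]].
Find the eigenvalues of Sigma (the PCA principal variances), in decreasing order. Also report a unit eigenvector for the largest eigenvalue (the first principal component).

Step 1 — characteristic polynomial p(λ) = det(λI - Sigma) = λ³ - tr·λ² + c_1·λ - det, where tr = trace, c_1 = sum of the principal 2×2 minors, det = det(Sigma):
  tr = 3 + 6 + 8 = 17,
  c_1 = (3·6 - (0)²) + (3·8 - (-1)²) + (6·8 - (0)²) = 18 + 23 + 48 = 89,
  det = 3·(6·8 - (0)²) - (0)·((0)·8 - (0)·(-1)) + (-1)·((0)·(0) - 6·(-1)) = 3·(48) - (0)·(0) + (-1)·(6) = 138.
  So p(λ) = λ³ - 17λ² + 89λ - 138.
Step 2 — look for an integer root (rational root theorem: any rational root is an integer divisor of 138). Testing λ = 6:
  p(6) = 216 - 612 + 534 - 138 = 0  ✓
  Dividing out (λ - 6): p(λ) = (λ - 6)(λ² - 11λ + 23).
Step 3 — remaining eigenvalues from the quadratic λ² - 11λ + 23 = 0:
  Δ = 11² - 4·23 = 121 - 92 = 29,  λ = (11 ± √29)/2 = (11 ± 5.3852)/2 ≈ 8.1926 or 2.8074.
  Sorted: λ_1 = 8.1926,  λ_2 = 6,  λ_3 = 2.8074  (check: sum = 17 = tr ✓).

Step 4 — unit eigenvector for λ_1 ≈ 8.1926: v spans the null space of (Sigma - λ_1 I), whose rows are
  r_1 = (-5.1926, 0, -1),  r_2 = (0, -2.1926, 0),  r_3 = (-1, 0, -0.1926).
  v is orthogonal to every row, so take v ∝ r_1 × r_2 = ((0)·(0) - (-1)·(-2.1926), (-1)·(0) - (-5.1926)·(0), (-5.1926)·(-2.1926) - (0)·(0)) ≈ (-2.1926, 0, 11.3852).
  Rescale (multiply by -1 so the first nonzero entry is positive): u = (2.1926, 0, -11.3852).
  ||u|| = √((2.1926)² + (0)² + (-11.3852)²) = √(134.4294) ≈ 11.5944,  v_1 = u/||u|| ≈ (0.1891, 0, -0.982) (||v_1|| = 1).

λ_1 = 8.1926,  λ_2 = 6,  λ_3 = 2.8074;  v_1 ≈ (0.1891, 0, -0.982)


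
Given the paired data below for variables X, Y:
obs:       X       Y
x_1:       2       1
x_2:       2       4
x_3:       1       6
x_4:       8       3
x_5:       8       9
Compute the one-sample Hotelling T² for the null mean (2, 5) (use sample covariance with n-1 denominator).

Step 1 — sample mean vector:
  mean(X) = (2 + 2 + 1 + 8 + 8) / 5 = 21/5 = 4.2
  mean(Y) = (1 + 4 + 6 + 3 + 9) / 5 = 23/5 = 4.6
  x̄ = (4.2, 4.6),  deviation x̄ - mu_0 = (4.2, 4.6) - (2, 5) = (2.2, -0.4).

Step 2 — sample covariance matrix, S[i,j] = (1/(n-1)) · Σ_k (x_{k,i} - mean_i) · (x_{k,j} - mean_j), divisor n-1 = 4:
  S[X,X] = ((-2.2)·(-2.2) + (-2.2)·(-2.2) + (-3.2)·(-3.2) + (3.8)·(3.8) + (3.8)·(3.8)) / 4 = 48.8/4 = 12.2
  S[X,Y] = ((-2.2)·(-3.6) + (-2.2)·(-0.6) + (-3.2)·(1.4) + (3.8)·(-1.6) + (3.8)·(4.4)) / 4 = 15.4/4 = 3.85
  S[Y,Y] = ((-3.6)·(-3.6) + (-0.6)·(-0.6) + (1.4)·(1.4) + (-1.6)·(-1.6) + (4.4)·(4.4)) / 4 = 37.2/4 = 9.3
  S = [[12.2, 3.85],
 [3.85, 9.3]].

Step 3 — invert S. det(S) = 12.2·9.3 - (3.85)² = 98.6375.
  S^{-1} = (1/det) · [[d, -b], [-b, a]] = [[0.0943, -0.039],
 [-0.039, 0.1237]].

Step 4 — quadratic form (x̄ - mu_0)^T · S^{-1} · (x̄ - mu_0):
  S^{-1} · (x̄ - mu_0) = (0.223, -0.1353),
  (x̄ - mu_0)^T · [...] = (2.2)·(0.223) + (-0.4)·(-0.1353) = 0.5448.

Step 5 — scale by n: T² = 5 · 0.5448 = 2.7241.

T² ≈ 2.7241


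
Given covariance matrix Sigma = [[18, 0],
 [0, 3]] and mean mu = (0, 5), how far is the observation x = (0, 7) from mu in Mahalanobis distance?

Step 1 — centre the observation: (x - mu) = (0, 2).

Step 2 — invert Sigma. det(Sigma) = 18·3 - (0)² = 54.
  Sigma^{-1} = (1/det) · [[d, -b], [-b, a]] = [[0.0556, 0],
 [0, 0.3333]].

Step 3 — form the quadratic (x - mu)^T · Sigma^{-1} · (x - mu):
  Sigma^{-1} · (x - mu) = (0, 0.6667).
  (x - mu)^T · [Sigma^{-1} · (x - mu)] = (0)·(0) + (2)·(0.6667) = 1.3333.

Step 4 — take square root: d = √(1.3333) ≈ 1.1547.

d(x, mu) = √(1.3333) ≈ 1.1547


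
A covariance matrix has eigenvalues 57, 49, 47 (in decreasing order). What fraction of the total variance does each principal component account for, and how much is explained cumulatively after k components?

Step 1 — total variance = trace(Sigma) = Σ λ_i = 57 + 49 + 47 = 153.

Step 2 — fraction explained by component i = λ_i / Σ λ:
  PC1: 57/153 = 0.3725
  PC2: 49/153 = 0.3203
  PC3: 47/153 = 0.3072

Step 3 — cumulative fraction after k components = (λ_1 + ... + λ_k) / Σ λ:
  k = 1: 57/153 = 0.3725
  k = 2: (57 + 49)/153 = 106/153 = 0.6928
  k = 3: (57 + 49 + 47)/153 = 153/153 = 1

Summary (fraction, with percent):

explained: PC1 0.3725 (37.25%), PC2 0.3203 (32.03%), PC3 0.3072 (30.72%);  cumulative: 0.3725, 0.6928, 1


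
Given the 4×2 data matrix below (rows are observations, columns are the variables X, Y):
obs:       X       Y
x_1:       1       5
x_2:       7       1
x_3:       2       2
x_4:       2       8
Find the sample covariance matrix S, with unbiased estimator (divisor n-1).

Step 1 — column means:
  mean(X) = (1 + 7 + 2 + 2) / 4 = 12/4 = 3
  mean(Y) = (5 + 1 + 2 + 8) / 4 = 16/4 = 4

Step 2 — sample covariance S[i,j] = (1/(n-1)) · Σ_k (x_{k,i} - mean_i) · (x_{k,j} - mean_j), with n-1 = 3.
  S[X,X] = ((-2)·(-2) + (4)·(4) + (-1)·(-1) + (-1)·(-1)) / 3 = 22/3 = 7.3333
  S[X,Y] = ((-2)·(1) + (4)·(-3) + (-1)·(-2) + (-1)·(4)) / 3 = -16/3 = -5.3333
  S[Y,Y] = ((1)·(1) + (-3)·(-3) + (-2)·(-2) + (4)·(4)) / 3 = 30/3 = 10

S is symmetric (S[j,i] = S[i,j]). Assembling:

S = [[7.3333, -5.3333],
 [-5.3333, 10]]


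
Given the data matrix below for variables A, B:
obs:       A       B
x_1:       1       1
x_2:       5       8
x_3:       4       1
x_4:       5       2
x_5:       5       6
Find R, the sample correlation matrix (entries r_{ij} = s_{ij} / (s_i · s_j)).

Step 1 — column means:
  mean(A) = (1 + 5 + 4 + 5 + 5) / 5 = 20/5 = 4
  mean(B) = (1 + 8 + 1 + 2 + 6) / 5 = 18/5 = 3.6

Step 2 — sample variances and covariances s[i,j] = (1/(n-1)) · Σ_k (x_{k,i} - mean_i) · (x_{k,j} - mean_j), with n-1 = 4:
  s[A,A] = ((-3)·(-3) + (1)·(1) + (0)·(0) + (1)·(1) + (1)·(1)) / 4 = 12/4 = 3
  s[A,B] = ((-3)·(-2.6) + (1)·(4.4) + (0)·(-2.6) + (1)·(-1.6) + (1)·(2.4)) / 4 = 13/4 = 3.25
  s[B,B] = ((-2.6)·(-2.6) + (4.4)·(4.4) + (-2.6)·(-2.6) + (-1.6)·(-1.6) + (2.4)·(2.4)) / 4 = 41.2/4 = 10.3
  Sample standard deviations s_i = √(s[i,i]):
  s(A) = √(3) = 1.7321
  s(B) = √(10.3) = 3.2094

Step 3 — r_{ij} = s_{ij} / (s_i · s_j):
  r[A,A] = 1 (diagonal).
  r[A,B] = 3.25 / (1.7321 · 3.2094) = 3.25 / 5.5588 = 0.5847
  r[B,B] = 1 (diagonal).

R is symmetric with unit diagonal. Assembling:

R = [[1, 0.5847],
 [0.5847, 1]]


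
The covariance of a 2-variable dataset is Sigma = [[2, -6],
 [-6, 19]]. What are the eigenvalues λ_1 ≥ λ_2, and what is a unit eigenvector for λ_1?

Step 1 — characteristic polynomial of 2×2 Sigma:
  det(Sigma - λI) = λ² - trace · λ + det = 0.
  trace = 2 + 19 = 21, det = 2·19 - (-6)² = 2.
Step 2 — discriminant:
  Δ = trace² - 4·det = 441 - 8 = 433.
Step 3 — eigenvalues:
  λ = (trace ± √Δ)/2 = (21 ± 20.8087)/2,
  λ_1 = 20.9043,  λ_2 = 0.0957.

Step 4 — unit eigenvector for λ_1: solve (Sigma - λ_1 I)v = 0. First row:
  (2 - 20.9043)·v_x + (-6)·v_y = 0, i.e. (-18.9043)·v_x + (-6)·v_y = 0,
  so v ∝ (b, λ_1 - a) = (-6, 18.9043); multiply by -1 so the first entry is positive: u = (6, -18.9043).
  ||u|| = √((6)² + (-18.9043)²) = √(393.3735) ≈ 19.8336,
  v_1 = u/||u|| ≈ (0.3025, -0.9531) (||v_1|| = 1).

λ_1 = 20.9043,  λ_2 = 0.0957;  v_1 ≈ (0.3025, -0.9531)


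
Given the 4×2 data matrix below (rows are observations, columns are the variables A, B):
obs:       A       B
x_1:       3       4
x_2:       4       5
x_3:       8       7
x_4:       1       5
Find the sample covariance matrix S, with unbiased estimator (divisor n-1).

Step 1 — column means:
  mean(A) = (3 + 4 + 8 + 1) / 4 = 16/4 = 4
  mean(B) = (4 + 5 + 7 + 5) / 4 = 21/4 = 5.25

Step 2 — sample covariance S[i,j] = (1/(n-1)) · Σ_k (x_{k,i} - mean_i) · (x_{k,j} - mean_j), with n-1 = 3.
  S[A,A] = ((-1)·(-1) + (0)·(0) + (4)·(4) + (-3)·(-3)) / 3 = 26/3 = 8.6667
  S[A,B] = ((-1)·(-1.25) + (0)·(-0.25) + (4)·(1.75) + (-3)·(-0.25)) / 3 = 9/3 = 3
  S[B,B] = ((-1.25)·(-1.25) + (-0.25)·(-0.25) + (1.75)·(1.75) + (-0.25)·(-0.25)) / 3 = 4.75/3 = 1.5833

S is symmetric (S[j,i] = S[i,j]). Assembling:

S = [[8.6667, 3],
 [3, 1.5833]]


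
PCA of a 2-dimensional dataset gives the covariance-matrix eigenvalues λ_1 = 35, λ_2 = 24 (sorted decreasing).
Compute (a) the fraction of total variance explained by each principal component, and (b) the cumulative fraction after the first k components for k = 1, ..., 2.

Step 1 — total variance = trace(Sigma) = Σ λ_i = 35 + 24 = 59.

Step 2 — fraction explained by component i = λ_i / Σ λ:
  PC1: 35/59 = 0.5932
  PC2: 24/59 = 0.4068

Step 3 — cumulative fraction after k components = (λ_1 + ... + λ_k) / Σ λ:
  k = 1: 35/59 = 0.5932
  k = 2: (35 + 24)/59 = 59/59 = 1

Summary (fraction, with percent):

explained: PC1 0.5932 (59.32%), PC2 0.4068 (40.68%);  cumulative: 0.5932, 1


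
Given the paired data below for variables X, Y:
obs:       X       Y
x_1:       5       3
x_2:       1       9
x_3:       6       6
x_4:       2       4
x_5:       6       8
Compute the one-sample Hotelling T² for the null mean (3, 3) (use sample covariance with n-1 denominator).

Step 1 — sample mean vector:
  mean(X) = (5 + 1 + 6 + 2 + 6) / 5 = 20/5 = 4
  mean(Y) = (3 + 9 + 6 + 4 + 8) / 5 = 30/5 = 6
  x̄ = (4, 6),  deviation x̄ - mu_0 = (4, 6) - (3, 3) = (1, 3).

Step 2 — sample covariance matrix, S[i,j] = (1/(n-1)) · Σ_k (x_{k,i} - mean_i) · (x_{k,j} - mean_j), divisor n-1 = 4:
  S[X,X] = ((1)·(1) + (-3)·(-3) + (2)·(2) + (-2)·(-2) + (2)·(2)) / 4 = 22/4 = 5.5
  S[X,Y] = ((1)·(-3) + (-3)·(3) + (2)·(0) + (-2)·(-2) + (2)·(2)) / 4 = -4/4 = -1
  S[Y,Y] = ((-3)·(-3) + (3)·(3) + (0)·(0) + (-2)·(-2) + (2)·(2)) / 4 = 26/4 = 6.5
  S = [[5.5, -1],
 [-1, 6.5]].

Step 3 — invert S. det(S) = 5.5·6.5 - (-1)² = 34.75.
  S^{-1} = (1/det) · [[d, -b], [-b, a]] = [[0.1871, 0.0288],
 [0.0288, 0.1583]].

Step 4 — quadratic form (x̄ - mu_0)^T · S^{-1} · (x̄ - mu_0):
  S^{-1} · (x̄ - mu_0) = (0.2734, 0.5036),
  (x̄ - mu_0)^T · [...] = (1)·(0.2734) + (3)·(0.5036) = 1.7842.

Step 5 — scale by n: T² = 5 · 1.7842 = 8.9209.

T² ≈ 8.9209


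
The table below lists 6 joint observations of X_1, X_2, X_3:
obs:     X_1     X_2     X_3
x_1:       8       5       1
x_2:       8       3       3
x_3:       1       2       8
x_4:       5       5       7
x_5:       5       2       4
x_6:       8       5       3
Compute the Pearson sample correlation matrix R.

Step 1 — column means:
  mean(X_1) = (8 + 8 + 1 + 5 + 5 + 8) / 6 = 35/6 = 5.8333
  mean(X_2) = (5 + 3 + 2 + 5 + 2 + 5) / 6 = 22/6 = 3.6667
  mean(X_3) = (1 + 3 + 8 + 7 + 4 + 3) / 6 = 26/6 = 4.3333

Step 2 — sample variances and covariances s[i,j] = (1/(n-1)) · Σ_k (x_{k,i} - mean_i) · (x_{k,j} - mean_j), with n-1 = 5:
  s[X_1,X_1] = ((2.1667)·(2.1667) + (2.1667)·(2.1667) + (-4.8333)·(-4.8333) + (-0.8333)·(-0.8333) + (-0.8333)·(-0.8333) + (2.1667)·(2.1667)) / 5 = 38.8333/5 = 7.7667
  s[X_1,X_2] = ((2.1667)·(1.3333) + (2.1667)·(-0.6667) + (-4.8333)·(-1.6667) + (-0.8333)·(1.3333) + (-0.8333)·(-1.6667) + (2.1667)·(1.3333)) / 5 = 12.6667/5 = 2.5333
  s[X_1,X_3] = ((2.1667)·(-3.3333) + (2.1667)·(-1.3333) + (-4.8333)·(3.6667) + (-0.8333)·(2.6667) + (-0.8333)·(-0.3333) + (2.1667)·(-1.3333)) / 5 = -32.6667/5 = -6.5333
  s[X_2,X_2] = ((1.3333)·(1.3333) + (-0.6667)·(-0.6667) + (-1.6667)·(-1.6667) + (1.3333)·(1.3333) + (-1.6667)·(-1.6667) + (1.3333)·(1.3333)) / 5 = 11.3333/5 = 2.2667
  s[X_2,X_3] = ((1.3333)·(-3.3333) + (-0.6667)·(-1.3333) + (-1.6667)·(3.6667) + (1.3333)·(2.6667) + (-1.6667)·(-0.3333) + (1.3333)·(-1.3333)) / 5 = -7.3333/5 = -1.4667
  s[X_3,X_3] = ((-3.3333)·(-3.3333) + (-1.3333)·(-1.3333) + (3.6667)·(3.6667) + (2.6667)·(2.6667) + (-0.3333)·(-0.3333) + (-1.3333)·(-1.3333)) / 5 = 35.3333/5 = 7.0667
  Sample standard deviations s_i = √(s[i,i]):
  s(X_1) = √(7.7667) = 2.7869
  s(X_2) = √(2.2667) = 1.5055
  s(X_3) = √(7.0667) = 2.6583

Step 3 — r_{ij} = s_{ij} / (s_i · s_j):
  r[X_1,X_1] = 1 (diagonal).
  r[X_1,X_2] = 2.5333 / (2.7869 · 1.5055) = 2.5333 / 4.1958 = 0.6038
  r[X_1,X_3] = -6.5333 / (2.7869 · 2.6583) = -6.5333 / 7.4084 = -0.8819
  r[X_2,X_2] = 1 (diagonal).
  r[X_2,X_3] = -1.4667 / (1.5055 · 2.6583) = -1.4667 / 4.0022 = -0.3665
  r[X_3,X_3] = 1 (diagonal).

R is symmetric with unit diagonal. Assembling:

R = [[1, 0.6038, -0.8819],
 [0.6038, 1, -0.3665],
 [-0.8819, -0.3665, 1]]


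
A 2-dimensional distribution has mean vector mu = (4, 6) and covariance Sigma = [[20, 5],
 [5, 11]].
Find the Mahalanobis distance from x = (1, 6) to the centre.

Step 1 — centre the observation: (x - mu) = (-3, 0).

Step 2 — invert Sigma. det(Sigma) = 20·11 - (5)² = 195.
  Sigma^{-1} = (1/det) · [[d, -b], [-b, a]] = [[0.0564, -0.0256],
 [-0.0256, 0.1026]].

Step 3 — form the quadratic (x - mu)^T · Sigma^{-1} · (x - mu):
  Sigma^{-1} · (x - mu) = (-0.1692, 0.0769).
  (x - mu)^T · [Sigma^{-1} · (x - mu)] = (-3)·(-0.1692) + (0)·(0.0769) = 0.5077.

Step 4 — take square root: d = √(0.5077) ≈ 0.7125.

d(x, mu) = √(0.5077) ≈ 0.7125


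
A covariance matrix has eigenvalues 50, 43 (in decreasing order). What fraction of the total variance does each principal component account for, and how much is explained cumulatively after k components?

Step 1 — total variance = trace(Sigma) = Σ λ_i = 50 + 43 = 93.

Step 2 — fraction explained by component i = λ_i / Σ λ:
  PC1: 50/93 = 0.5376
  PC2: 43/93 = 0.4624

Step 3 — cumulative fraction after k components = (λ_1 + ... + λ_k) / Σ λ:
  k = 1: 50/93 = 0.5376
  k = 2: (50 + 43)/93 = 93/93 = 1

Summary (fraction, with percent):

explained: PC1 0.5376 (53.76%), PC2 0.4624 (46.24%);  cumulative: 0.5376, 1


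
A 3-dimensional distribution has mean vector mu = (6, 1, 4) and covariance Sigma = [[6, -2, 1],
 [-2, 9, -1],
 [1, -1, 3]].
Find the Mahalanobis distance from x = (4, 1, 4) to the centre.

Step 1 — centre the observation: (x - mu) = (-2, 0, 0).

Step 2 — invert Sigma (cofactor / det for 3×3, or solve directly):
  Sigma^{-1} = [[0.1871, 0.036, -0.0504],
 [0.036, 0.1223, 0.0288],
 [-0.0504, 0.0288, 0.3597]].

Step 3 — form the quadratic (x - mu)^T · Sigma^{-1} · (x - mu):
  Sigma^{-1} · (x - mu) = (-0.3741, -0.0719, 0.1007).
  (x - mu)^T · [Sigma^{-1} · (x - mu)] = (-2)·(-0.3741) + (0)·(-0.0719) + (0)·(0.1007) = 0.7482.

Step 4 — take square root: d = √(0.7482) ≈ 0.865.

d(x, mu) = √(0.7482) ≈ 0.865


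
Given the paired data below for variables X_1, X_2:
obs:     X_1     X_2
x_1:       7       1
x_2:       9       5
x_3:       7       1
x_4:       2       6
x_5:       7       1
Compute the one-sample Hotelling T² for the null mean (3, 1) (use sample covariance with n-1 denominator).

Step 1 — sample mean vector:
  mean(X_1) = (7 + 9 + 7 + 2 + 7) / 5 = 32/5 = 6.4
  mean(X_2) = (1 + 5 + 1 + 6 + 1) / 5 = 14/5 = 2.8
  x̄ = (6.4, 2.8),  deviation x̄ - mu_0 = (6.4, 2.8) - (3, 1) = (3.4, 1.8).

Step 2 — sample covariance matrix, S[i,j] = (1/(n-1)) · Σ_k (x_{k,i} - mean_i) · (x_{k,j} - mean_j), divisor n-1 = 4:
  S[X_1,X_1] = ((0.6)·(0.6) + (2.6)·(2.6) + (0.6)·(0.6) + (-4.4)·(-4.4) + (0.6)·(0.6)) / 4 = 27.2/4 = 6.8
  S[X_1,X_2] = ((0.6)·(-1.8) + (2.6)·(2.2) + (0.6)·(-1.8) + (-4.4)·(3.2) + (0.6)·(-1.8)) / 4 = -11.6/4 = -2.9
  S[X_2,X_2] = ((-1.8)·(-1.8) + (2.2)·(2.2) + (-1.8)·(-1.8) + (3.2)·(3.2) + (-1.8)·(-1.8)) / 4 = 24.8/4 = 6.2
  S = [[6.8, -2.9],
 [-2.9, 6.2]].

Step 3 — invert S. det(S) = 6.8·6.2 - (-2.9)² = 33.75.
  S^{-1} = (1/det) · [[d, -b], [-b, a]] = [[0.1837, 0.0859],
 [0.0859, 0.2015]].

Step 4 — quadratic form (x̄ - mu_0)^T · S^{-1} · (x̄ - mu_0):
  S^{-1} · (x̄ - mu_0) = (0.7793, 0.6548),
  (x̄ - mu_0)^T · [...] = (3.4)·(0.7793) + (1.8)·(0.6548) = 3.8281.

Step 5 — scale by n: T² = 5 · 3.8281 = 19.1407.

T² ≈ 19.1407


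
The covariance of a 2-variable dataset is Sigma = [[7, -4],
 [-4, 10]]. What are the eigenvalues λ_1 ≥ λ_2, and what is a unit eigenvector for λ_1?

Step 1 — characteristic polynomial of 2×2 Sigma:
  det(Sigma - λI) = λ² - trace · λ + det = 0.
  trace = 7 + 10 = 17, det = 7·10 - (-4)² = 54.
Step 2 — discriminant:
  Δ = trace² - 4·det = 289 - 216 = 73.
Step 3 — eigenvalues:
  λ = (trace ± √Δ)/2 = (17 ± 8.544)/2,
  λ_1 = 12.772,  λ_2 = 4.228.

Step 4 — unit eigenvector for λ_1: solve (Sigma - λ_1 I)v = 0. First row:
  (7 - 12.772)·v_x + (-4)·v_y = 0, i.e. (-5.772)·v_x + (-4)·v_y = 0,
  so v ∝ (b, λ_1 - a) = (-4, 5.772); multiply by -1 so the first entry is positive: u = (4, -5.772).
  ||u|| = √((4)² + (-5.772)²) = √(49.316) ≈ 7.0225,
  v_1 = u/||u|| ≈ (0.5696, -0.8219) (||v_1|| = 1).

λ_1 = 12.772,  λ_2 = 4.228;  v_1 ≈ (0.5696, -0.8219)


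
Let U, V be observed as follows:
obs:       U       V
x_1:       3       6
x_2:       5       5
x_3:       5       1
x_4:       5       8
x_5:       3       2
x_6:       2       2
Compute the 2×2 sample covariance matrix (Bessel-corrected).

Step 1 — column means:
  mean(U) = (3 + 5 + 5 + 5 + 3 + 2) / 6 = 23/6 = 3.8333
  mean(V) = (6 + 5 + 1 + 8 + 2 + 2) / 6 = 24/6 = 4

Step 2 — sample covariance S[i,j] = (1/(n-1)) · Σ_k (x_{k,i} - mean_i) · (x_{k,j} - mean_j), with n-1 = 5.
  S[U,U] = ((-0.8333)·(-0.8333) + (1.1667)·(1.1667) + (1.1667)·(1.1667) + (1.1667)·(1.1667) + (-0.8333)·(-0.8333) + (-1.8333)·(-1.8333)) / 5 = 8.8333/5 = 1.7667
  S[U,V] = ((-0.8333)·(2) + (1.1667)·(1) + (1.1667)·(-3) + (1.1667)·(4) + (-0.8333)·(-2) + (-1.8333)·(-2)) / 5 = 6/5 = 1.2
  S[V,V] = ((2)·(2) + (1)·(1) + (-3)·(-3) + (4)·(4) + (-2)·(-2) + (-2)·(-2)) / 5 = 38/5 = 7.6

S is symmetric (S[j,i] = S[i,j]). Assembling:

S = [[1.7667, 1.2],
 [1.2, 7.6]]


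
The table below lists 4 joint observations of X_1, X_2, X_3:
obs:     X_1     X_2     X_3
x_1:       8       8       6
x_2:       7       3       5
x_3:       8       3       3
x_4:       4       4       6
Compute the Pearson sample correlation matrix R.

Step 1 — column means:
  mean(X_1) = (8 + 7 + 8 + 4) / 4 = 27/4 = 6.75
  mean(X_2) = (8 + 3 + 3 + 4) / 4 = 18/4 = 4.5
  mean(X_3) = (6 + 5 + 3 + 6) / 4 = 20/4 = 5

Step 2 — sample variances and covariances s[i,j] = (1/(n-1)) · Σ_k (x_{k,i} - mean_i) · (x_{k,j} - mean_j), with n-1 = 3:
  s[X_1,X_1] = ((1.25)·(1.25) + (0.25)·(0.25) + (1.25)·(1.25) + (-2.75)·(-2.75)) / 3 = 10.75/3 = 3.5833
  s[X_1,X_2] = ((1.25)·(3.5) + (0.25)·(-1.5) + (1.25)·(-1.5) + (-2.75)·(-0.5)) / 3 = 3.5/3 = 1.1667
  s[X_1,X_3] = ((1.25)·(1) + (0.25)·(0) + (1.25)·(-2) + (-2.75)·(1)) / 3 = -4/3 = -1.3333
  s[X_2,X_2] = ((3.5)·(3.5) + (-1.5)·(-1.5) + (-1.5)·(-1.5) + (-0.5)·(-0.5)) / 3 = 17/3 = 5.6667
  s[X_2,X_3] = ((3.5)·(1) + (-1.5)·(0) + (-1.5)·(-2) + (-0.5)·(1)) / 3 = 6/3 = 2
  s[X_3,X_3] = ((1)·(1) + (0)·(0) + (-2)·(-2) + (1)·(1)) / 3 = 6/3 = 2
  Sample standard deviations s_i = √(s[i,i]):
  s(X_1) = √(3.5833) = 1.893
  s(X_2) = √(5.6667) = 2.3805
  s(X_3) = √(2) = 1.4142

Step 3 — r_{ij} = s_{ij} / (s_i · s_j):
  r[X_1,X_1] = 1 (diagonal).
  r[X_1,X_2] = 1.1667 / (1.893 · 2.3805) = 1.1667 / 4.5062 = 0.2589
  r[X_1,X_3] = -1.3333 / (1.893 · 1.4142) = -1.3333 / 2.6771 = -0.4981
  r[X_2,X_2] = 1 (diagonal).
  r[X_2,X_3] = 2 / (2.3805 · 1.4142) = 2 / 3.3665 = 0.5941
  r[X_3,X_3] = 1 (diagonal).

R is symmetric with unit diagonal. Assembling:

R = [[1, 0.2589, -0.4981],
 [0.2589, 1, 0.5941],
 [-0.4981, 0.5941, 1]]
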